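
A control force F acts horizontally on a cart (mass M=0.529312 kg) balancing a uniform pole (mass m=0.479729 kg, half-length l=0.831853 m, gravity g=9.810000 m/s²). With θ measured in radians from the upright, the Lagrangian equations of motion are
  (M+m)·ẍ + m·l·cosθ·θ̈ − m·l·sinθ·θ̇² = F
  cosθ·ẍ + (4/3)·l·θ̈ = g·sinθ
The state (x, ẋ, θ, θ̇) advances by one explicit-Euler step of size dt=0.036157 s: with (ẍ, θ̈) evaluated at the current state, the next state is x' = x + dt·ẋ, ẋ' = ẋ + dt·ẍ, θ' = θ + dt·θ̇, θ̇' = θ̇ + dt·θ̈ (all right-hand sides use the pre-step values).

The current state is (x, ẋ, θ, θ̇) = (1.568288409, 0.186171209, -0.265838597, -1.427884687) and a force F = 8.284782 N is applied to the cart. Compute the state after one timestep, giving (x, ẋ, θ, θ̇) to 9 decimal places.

sinθ=-0.262718500, cosθ=0.964872525
temp = (F + m·l·θ̇²·sinθ)/(M+m) = (8.284782 + -0.213756578)/1.009041 = 7.998709094
θ̈ = (g·sinθ − cosθ·temp)/(l·(4/3 − m·cos²θ/(M+m))) = -13.894405113
ẍ = temp − m·l·θ̈·cosθ/(M+m) = 13.300756958
Euler: x'=1.568288409+0.036157·0.186171209=1.575019801, ẋ'=0.186171209+0.036157·13.300756958=0.667086678
       θ'=-0.265838597+0.036157·-1.427884687=-0.317466624, θ̇'=-1.427884687+0.036157·-13.894405113=-1.930264693

(1.575019801, 0.667086678, -0.317466624, -1.930264693)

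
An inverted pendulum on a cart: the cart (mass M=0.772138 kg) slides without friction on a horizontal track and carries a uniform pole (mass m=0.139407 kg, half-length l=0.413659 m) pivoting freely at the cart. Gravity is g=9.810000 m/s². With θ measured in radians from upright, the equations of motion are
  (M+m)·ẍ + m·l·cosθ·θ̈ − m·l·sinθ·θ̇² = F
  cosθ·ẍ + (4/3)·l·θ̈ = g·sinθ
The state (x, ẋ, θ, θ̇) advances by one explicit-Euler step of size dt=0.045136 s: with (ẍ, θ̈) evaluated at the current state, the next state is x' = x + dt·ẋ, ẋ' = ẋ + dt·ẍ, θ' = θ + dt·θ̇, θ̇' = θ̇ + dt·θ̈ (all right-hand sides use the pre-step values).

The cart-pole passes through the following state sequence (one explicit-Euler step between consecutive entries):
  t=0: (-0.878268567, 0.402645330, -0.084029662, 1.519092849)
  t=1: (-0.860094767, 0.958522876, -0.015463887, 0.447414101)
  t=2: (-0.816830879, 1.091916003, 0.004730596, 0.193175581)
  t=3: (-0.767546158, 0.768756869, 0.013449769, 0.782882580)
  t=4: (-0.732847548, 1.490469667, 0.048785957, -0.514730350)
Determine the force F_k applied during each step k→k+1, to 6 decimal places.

F_0 = 9.873031 N
F_1 = 2.369339 N
F_2 = -5.772960 N
F_3 = 12.917175 N

step 0→1:
  ẍ = (ẋ'−ẋ)/dt = (0.958522876−0.402645330)/0.045136 = 12.315614
  θ̈ = (θ̇'−θ̇)/dt = (0.447414101−1.519092849)/0.045136 = -23.743326
  sinθ=-0.083931, cosθ=0.996472
  F = (M+m)·ẍ + m·l·cosθ·θ̈ − m·l·sinθ·θ̇² = 11.226236 + -1.364374 − -0.011169 = 9.873031
step 1→2:
  ẍ = (ẋ'−ẋ)/dt = (1.091916003−0.958522876)/0.045136 = 2.955360
  θ̈ = (θ̇'−θ̇)/dt = (0.193175581−0.447414101)/0.045136 = -5.632722
  sinθ=-0.015463, cosθ=0.999880
  F = (M+m)·ẍ + m·l·cosθ·θ̈ − m·l·sinθ·θ̇² = 2.693944 + -0.324783 − -0.000179 = 2.369339
step 2→3:
  ẍ = (ẋ'−ẋ)/dt = (0.768756869−1.091916003)/0.045136 = -7.159676
  θ̈ = (θ̇'−θ̇)/dt = (0.782882580−0.193175581)/0.045136 = 13.065114
  sinθ=0.004731, cosθ=0.999989
  F = (M+m)·ẍ + m·l·cosθ·θ̈ − m·l·sinθ·θ̇² = -6.526367 + 0.753417 − 0.000010 = -5.772960
step 3→4:
  ẍ = (ẋ'−ẋ)/dt = (1.490469667−0.768756869)/0.045136 = 15.989738
  θ̈ = (θ̇'−θ̇)/dt = (-0.514730350−0.782882580)/0.045136 = -28.748957
  sinθ=0.013449, cosθ=0.999910
  F = (M+m)·ẍ + m·l·cosθ·θ̈ − m·l·sinθ·θ̇² = 14.575365 + -1.657715 − 0.000475 = 12.917175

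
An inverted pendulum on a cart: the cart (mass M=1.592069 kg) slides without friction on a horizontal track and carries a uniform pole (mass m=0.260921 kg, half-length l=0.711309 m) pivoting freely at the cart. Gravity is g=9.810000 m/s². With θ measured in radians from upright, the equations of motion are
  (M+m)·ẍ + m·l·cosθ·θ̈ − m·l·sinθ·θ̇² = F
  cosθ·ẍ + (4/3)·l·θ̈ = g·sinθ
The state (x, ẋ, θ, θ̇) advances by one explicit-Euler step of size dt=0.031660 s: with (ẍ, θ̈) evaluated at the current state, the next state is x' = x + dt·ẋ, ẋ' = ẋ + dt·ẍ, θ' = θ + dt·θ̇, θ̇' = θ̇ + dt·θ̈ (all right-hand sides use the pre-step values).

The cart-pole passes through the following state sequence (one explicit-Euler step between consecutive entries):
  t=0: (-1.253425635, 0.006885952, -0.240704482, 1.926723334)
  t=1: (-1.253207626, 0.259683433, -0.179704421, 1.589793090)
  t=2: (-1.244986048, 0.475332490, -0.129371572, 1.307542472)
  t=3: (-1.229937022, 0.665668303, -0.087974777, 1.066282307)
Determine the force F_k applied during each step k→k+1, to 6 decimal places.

F_0 = 13.041732 N
F_1 = 11.077358 N
F_2 = 9.778389 N

step 0→1:
  ẍ = (ẋ'−ẋ)/dt = (0.259683433−0.006885952)/0.031660 = 7.984759
  θ̈ = (θ̇'−θ̇)/dt = (1.589793090−1.926723334)/0.031660 = -10.642143
  sinθ=-0.238387, cosθ=0.971170
  F = (M+m)·ẍ + m·l·cosθ·θ̈ − m·l·sinθ·θ̇² = 14.795679 + -1.918191 − -0.164244 = 13.041732
step 1→2:
  ẍ = (ẋ'−ẋ)/dt = (0.475332490−0.259683433)/0.031660 = 6.811404
  θ̈ = (θ̇'−θ̇)/dt = (1.307542472−1.589793090)/0.031660 = -8.915054
  sinθ=-0.178739, cosθ=0.983897
  F = (M+m)·ẍ + m·l·cosθ·θ̈ − m·l·sinθ·θ̇² = 12.621464 + -1.627949 − -0.083843 = 11.077358
step 2→3:
  ẍ = (ẋ'−ẋ)/dt = (0.665668303−0.475332490)/0.031660 = 6.011870
  θ̈ = (θ̇'−θ̇)/dt = (1.066282307−1.307542472)/0.031660 = -7.620346
  sinθ=-0.129011, cosθ=0.991643
  F = (M+m)·ẍ + m·l·cosθ·θ̈ − m·l·sinθ·θ̇² = 11.139936 + -1.402483 − -0.040936 = 9.778389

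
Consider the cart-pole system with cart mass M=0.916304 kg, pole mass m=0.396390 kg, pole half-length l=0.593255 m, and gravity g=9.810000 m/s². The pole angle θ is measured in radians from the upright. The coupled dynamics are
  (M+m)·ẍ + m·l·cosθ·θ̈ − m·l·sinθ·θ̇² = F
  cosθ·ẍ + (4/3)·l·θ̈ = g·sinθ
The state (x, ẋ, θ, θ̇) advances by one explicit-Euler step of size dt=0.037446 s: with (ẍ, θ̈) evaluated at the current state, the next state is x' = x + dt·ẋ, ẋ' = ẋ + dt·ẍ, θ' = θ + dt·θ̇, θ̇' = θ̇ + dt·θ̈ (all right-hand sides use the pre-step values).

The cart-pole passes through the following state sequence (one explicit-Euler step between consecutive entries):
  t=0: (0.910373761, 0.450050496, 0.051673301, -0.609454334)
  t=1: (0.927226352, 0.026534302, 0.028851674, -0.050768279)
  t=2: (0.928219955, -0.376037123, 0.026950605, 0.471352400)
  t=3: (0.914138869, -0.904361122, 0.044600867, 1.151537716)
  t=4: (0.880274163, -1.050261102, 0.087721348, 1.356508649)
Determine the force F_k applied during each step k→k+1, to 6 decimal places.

F_0 = -11.347291 N
F_1 = -10.834876 N
F_2 = -14.252148 N
F_3 = -3.842588 N

step 0→1:
  ẍ = (ẋ'−ẋ)/dt = (0.026534302−0.450050496)/0.037446 = -11.310052
  θ̈ = (θ̇'−θ̇)/dt = (-0.050768279−-0.609454334)/0.037446 = 14.919779
  sinθ=0.051650, cosθ=0.998665
  F = (M+m)·ẍ + m·l·cosθ·θ̈ − m·l·sinθ·θ̇² = -14.846637 + 3.503857 − 0.004511 = -11.347291
step 1→2:
  ẍ = (ẋ'−ẋ)/dt = (-0.376037123−0.026534302)/0.037446 = -10.750719
  θ̈ = (θ̇'−θ̇)/dt = (0.471352400−-0.050768279)/0.037446 = 13.943296
  sinθ=0.028848, cosθ=0.999584
  F = (M+m)·ẍ + m·l·cosθ·θ̈ − m·l·sinθ·θ̇² = -14.112404 + 3.277546 − 0.000017 = -10.834876
step 2→3:
  ẍ = (ẋ'−ẋ)/dt = (-0.904361122−-0.376037123)/0.037446 = -14.108957
  θ̈ = (θ̇'−θ̇)/dt = (1.151537716−0.471352400)/0.037446 = 18.164432
  sinθ=0.026947, cosθ=0.999637
  F = (M+m)·ẍ + m·l·cosθ·θ̈ − m·l·sinθ·θ̇² = -18.520743 + 4.270003 − 0.001408 = -14.252148
step 3→4:
  ẍ = (ẋ'−ẋ)/dt = (-1.050261102−-0.904361122)/0.037446 = -3.896277
  θ̈ = (θ̇'−θ̇)/dt = (1.356508649−1.151537716)/0.037446 = 5.473774
  sinθ=0.044586, cosθ=0.999006
  F = (M+m)·ẍ + m·l·cosθ·θ̈ − m·l·sinθ·θ̇² = -5.114619 + 1.285934 − 0.013903 = -3.842588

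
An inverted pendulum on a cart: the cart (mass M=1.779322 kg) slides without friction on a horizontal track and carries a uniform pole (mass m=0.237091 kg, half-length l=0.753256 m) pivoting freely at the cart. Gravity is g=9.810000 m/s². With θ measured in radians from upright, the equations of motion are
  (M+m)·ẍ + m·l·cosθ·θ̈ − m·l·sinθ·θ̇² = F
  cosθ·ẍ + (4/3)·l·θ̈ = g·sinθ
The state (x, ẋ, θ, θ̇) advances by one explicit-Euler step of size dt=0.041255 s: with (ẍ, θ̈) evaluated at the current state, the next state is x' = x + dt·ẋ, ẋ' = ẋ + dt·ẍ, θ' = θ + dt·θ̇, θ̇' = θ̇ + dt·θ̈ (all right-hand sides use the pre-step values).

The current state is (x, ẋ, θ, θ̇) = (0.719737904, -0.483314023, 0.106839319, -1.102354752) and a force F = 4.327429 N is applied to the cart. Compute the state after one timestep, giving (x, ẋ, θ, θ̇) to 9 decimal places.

sinθ=0.106636180, cosθ=0.994298107
temp = (F + m·l·θ̇²·sinθ)/(M+m) = (4.327429 + 0.023142219)/2.016413 = 2.157579434
θ̈ = (g·sinθ − cosθ·temp)/(l·(4/3 − m·cos²θ/(M+m))) = -1.198952848
ẍ = temp − m·l·θ̈·cosθ/(M+m) = 2.263163139
Euler: x'=0.719737904+0.041255·-0.483314023=0.699798784, ẋ'=-0.483314023+0.041255·2.263163139=-0.389947228
       θ'=0.106839319+0.041255·-1.102354752=0.061361674, θ̇'=-1.102354752+0.041255·-1.198952848=-1.151817552

(0.699798784, -0.389947228, 0.061361674, -1.151817552)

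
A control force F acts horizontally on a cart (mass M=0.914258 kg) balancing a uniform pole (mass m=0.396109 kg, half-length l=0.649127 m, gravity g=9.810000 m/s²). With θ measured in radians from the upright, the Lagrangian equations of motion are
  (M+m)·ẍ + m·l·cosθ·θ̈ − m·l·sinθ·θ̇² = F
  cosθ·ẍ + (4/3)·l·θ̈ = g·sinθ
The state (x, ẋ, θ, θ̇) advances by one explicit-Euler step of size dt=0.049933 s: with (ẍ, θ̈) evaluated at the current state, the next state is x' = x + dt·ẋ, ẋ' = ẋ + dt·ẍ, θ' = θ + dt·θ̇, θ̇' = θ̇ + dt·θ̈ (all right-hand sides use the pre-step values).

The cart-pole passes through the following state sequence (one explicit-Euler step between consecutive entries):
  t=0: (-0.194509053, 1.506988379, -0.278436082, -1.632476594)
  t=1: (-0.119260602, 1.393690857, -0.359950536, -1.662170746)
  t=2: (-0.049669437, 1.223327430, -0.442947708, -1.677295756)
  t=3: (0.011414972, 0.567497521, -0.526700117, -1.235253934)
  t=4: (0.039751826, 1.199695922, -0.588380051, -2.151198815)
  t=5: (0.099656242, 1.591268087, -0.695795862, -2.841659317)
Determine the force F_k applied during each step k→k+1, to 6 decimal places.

step 0→1:
  ẍ = (ẋ'−ẋ)/dt = (1.393690857−1.506988379)/0.049933 = -2.268991
  θ̈ = (θ̇'−θ̇)/dt = (-1.662170746−-1.632476594)/0.049933 = -0.594680
  sinθ=-0.274852, cosθ=0.961486
  F = (M+m)·ẍ + m·l·cosθ·θ̈ − m·l·sinθ·θ̇² = -2.973211 + -0.147018 − -0.188338 = -2.931891
step 1→2:
  ẍ = (ẋ'−ẋ)/dt = (1.223327430−1.393690857)/0.049933 = -3.411840
  θ̈ = (θ̇'−θ̇)/dt = (-1.677295756−-1.662170746)/0.049933 = -0.302906
  sinθ=-0.352228, cosθ=0.935914
  F = (M+m)·ẍ + m·l·cosθ·θ̈ − m·l·sinθ·θ̇² = -4.470763 + -0.072893 − -0.250219 = -4.293438
step 2→3:
  ẍ = (ẋ'−ẋ)/dt = (0.567497521−1.223327430)/0.049933 = -13.134198
  θ̈ = (θ̇'−θ̇)/dt = (-1.235253934−-1.677295756)/0.049933 = 8.852699
  sinθ=-0.428605, cosθ=0.903492
  F = (M+m)·ẍ + m·l·cosθ·θ̈ − m·l·sinθ·θ̇² = -17.210620 + 2.056575 − -0.310042 = -14.844003
step 3→4:
  ẍ = (ẋ'−ẋ)/dt = (1.199695922−0.567497521)/0.049933 = 12.660934
  θ̈ = (θ̇'−θ̇)/dt = (-2.151198815−-1.235253934)/0.049933 = -18.343478
  sinθ=-0.502683, cosθ=0.864471
  F = (M+m)·ẍ + m·l·cosθ·θ̈ − m·l·sinθ·θ̇² = 16.590470 + -4.077334 − -0.197220 = 12.710356
step 4→5:
  ẍ = (ẋ'−ẋ)/dt = (1.591268087−1.199695922)/0.049933 = 7.841952
  θ̈ = (θ̇'−θ̇)/dt = (-2.841659317−-2.151198815)/0.049933 = -13.827739
  sinθ=-0.555014, cosθ=0.831841
  F = (M+m)·ẍ + m·l·cosθ·θ̈ − m·l·sinθ·θ̇² = 10.275834 + -2.957575 − -0.660404 = 7.978663

F_0 = -2.931891 N
F_1 = -4.293438 N
F_2 = -14.844003 N
F_3 = 12.710356 N
F_4 = 7.978663 N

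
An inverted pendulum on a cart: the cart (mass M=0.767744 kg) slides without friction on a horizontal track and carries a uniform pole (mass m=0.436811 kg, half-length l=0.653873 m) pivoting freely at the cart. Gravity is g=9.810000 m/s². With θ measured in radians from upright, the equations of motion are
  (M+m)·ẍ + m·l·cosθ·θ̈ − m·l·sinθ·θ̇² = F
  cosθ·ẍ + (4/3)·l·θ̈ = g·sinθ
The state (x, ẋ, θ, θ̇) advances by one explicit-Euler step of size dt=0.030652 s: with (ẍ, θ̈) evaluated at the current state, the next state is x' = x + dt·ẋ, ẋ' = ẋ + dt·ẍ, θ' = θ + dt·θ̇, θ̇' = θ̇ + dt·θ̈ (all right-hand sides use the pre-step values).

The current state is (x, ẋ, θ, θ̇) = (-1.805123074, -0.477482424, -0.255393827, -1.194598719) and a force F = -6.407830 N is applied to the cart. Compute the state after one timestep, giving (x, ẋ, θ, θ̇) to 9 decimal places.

sinθ=-0.252626481, cosθ=0.967563880
temp = (F + m·l·θ̇²·sinθ)/(M+m) = (-6.407830 + -0.102969815)/1.204555 = -5.405149466
θ̈ = (g·sinθ − cosθ·temp)/(l·(4/3 − m·cos²θ/(M+m))) = 4.234163735
ẍ = temp − m·l·θ̈·cosθ/(M+m) = -6.376570788
Euler: x'=-1.805123074+0.030652·-0.477482424=-1.819758865, ẋ'=-0.477482424+0.030652·-6.376570788=-0.672937072
       θ'=-0.255393827+0.030652·-1.194598719=-0.292010667, θ̇'=-1.194598719+0.030652·4.234163735=-1.064813132

(-1.819758865, -0.672937072, -0.292010667, -1.064813132)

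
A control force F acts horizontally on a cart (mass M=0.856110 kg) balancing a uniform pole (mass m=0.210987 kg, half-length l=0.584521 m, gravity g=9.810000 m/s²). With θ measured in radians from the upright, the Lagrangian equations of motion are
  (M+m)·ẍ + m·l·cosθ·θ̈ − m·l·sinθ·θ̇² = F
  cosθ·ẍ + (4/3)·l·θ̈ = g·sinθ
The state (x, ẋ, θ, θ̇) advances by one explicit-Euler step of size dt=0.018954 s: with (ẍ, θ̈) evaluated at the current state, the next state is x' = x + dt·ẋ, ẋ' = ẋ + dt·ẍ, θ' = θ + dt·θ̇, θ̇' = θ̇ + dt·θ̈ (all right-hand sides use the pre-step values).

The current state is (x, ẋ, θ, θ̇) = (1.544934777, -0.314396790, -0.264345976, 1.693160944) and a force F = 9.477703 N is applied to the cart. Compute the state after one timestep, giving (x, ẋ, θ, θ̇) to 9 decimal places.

sinθ=-0.261278019, cosθ=0.965263589
temp = (F + m·l·θ̇²·sinθ)/(M+m) = (9.477703 + -0.092375154)/1.067097 = 8.795196544
θ̈ = (g·sinθ − cosθ·temp)/(l·(4/3 − m·cos²θ/(M+m))) = -16.455505568
ẍ = temp − m·l·θ̈·cosθ/(M+m) = 10.630927667
Euler: x'=1.544934777+0.018954·-0.314396790=1.538975700, ẋ'=-0.314396790+0.018954·10.630927667=-0.112898187
       θ'=-0.264345976+0.018954·1.693160944=-0.232253803, θ̇'=1.693160944+0.018954·-16.455505568=1.381263291

(1.538975700, -0.112898187, -0.232253803, 1.381263291)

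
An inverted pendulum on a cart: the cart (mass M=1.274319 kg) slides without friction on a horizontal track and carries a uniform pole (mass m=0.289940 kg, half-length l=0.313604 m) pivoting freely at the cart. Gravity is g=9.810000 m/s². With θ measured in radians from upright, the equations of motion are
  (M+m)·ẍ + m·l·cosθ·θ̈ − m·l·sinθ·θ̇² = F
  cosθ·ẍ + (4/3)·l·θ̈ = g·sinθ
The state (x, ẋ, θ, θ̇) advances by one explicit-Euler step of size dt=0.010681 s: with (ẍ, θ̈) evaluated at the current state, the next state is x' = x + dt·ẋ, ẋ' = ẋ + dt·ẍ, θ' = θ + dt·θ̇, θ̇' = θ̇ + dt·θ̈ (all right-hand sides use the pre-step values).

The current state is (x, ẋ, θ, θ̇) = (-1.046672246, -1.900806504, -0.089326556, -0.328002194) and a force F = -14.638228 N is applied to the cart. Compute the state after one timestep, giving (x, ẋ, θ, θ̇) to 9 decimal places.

sinθ=-0.089207810, cosθ=0.996013035
temp = (F + m·l·θ̇²·sinθ)/(M+m) = (-14.638228 + -0.000872662)/1.564259 = -9.358489011
θ̈ = (g·sinθ − cosθ·temp)/(l·(4/3 − m·cos²θ/(M+m))) = 23.430407034
ẍ = temp − m·l·θ̈·cosθ/(M+m) = -10.715008136
Euler: x'=-1.046672246+0.010681·-1.900806504=-1.066974760, ẋ'=-1.900806504+0.010681·-10.715008136=-2.015253506
       θ'=-0.089326556+0.010681·-0.328002194=-0.092829947, θ̇'=-0.328002194+0.010681·23.430407034=-0.077742016

(-1.066974760, -2.015253506, -0.092829947, -0.077742016)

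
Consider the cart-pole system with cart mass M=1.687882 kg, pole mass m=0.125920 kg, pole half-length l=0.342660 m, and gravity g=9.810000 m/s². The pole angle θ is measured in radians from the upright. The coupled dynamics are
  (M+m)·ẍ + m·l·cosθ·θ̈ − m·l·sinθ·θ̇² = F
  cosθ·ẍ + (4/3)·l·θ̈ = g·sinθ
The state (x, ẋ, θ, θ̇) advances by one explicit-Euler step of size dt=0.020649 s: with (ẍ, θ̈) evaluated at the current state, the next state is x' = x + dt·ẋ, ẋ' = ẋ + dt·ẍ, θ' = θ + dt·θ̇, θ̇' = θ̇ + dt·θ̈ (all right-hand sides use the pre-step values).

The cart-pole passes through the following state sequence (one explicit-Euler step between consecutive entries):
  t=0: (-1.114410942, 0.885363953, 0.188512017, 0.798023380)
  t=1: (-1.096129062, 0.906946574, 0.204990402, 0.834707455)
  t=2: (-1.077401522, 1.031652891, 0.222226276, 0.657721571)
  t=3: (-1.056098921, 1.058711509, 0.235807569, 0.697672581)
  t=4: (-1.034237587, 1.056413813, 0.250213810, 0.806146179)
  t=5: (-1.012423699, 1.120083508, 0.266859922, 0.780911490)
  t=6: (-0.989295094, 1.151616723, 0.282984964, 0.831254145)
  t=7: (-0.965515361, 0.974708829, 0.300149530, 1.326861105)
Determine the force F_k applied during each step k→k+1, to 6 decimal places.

F_0 = 1.965958 N
F_1 = 10.585963 N
F_2 = 2.454135 N
F_3 = 0.013656 N
F_4 = 5.534696 N
F_5 = 2.864401 N
F_6 = -14.553441 N

step 0→1:
  ẍ = (ẋ'−ẋ)/dt = (0.906946574−0.885363953)/0.020649 = 1.045214
  θ̈ = (θ̇'−θ̇)/dt = (0.834707455−0.798023380)/0.020649 = 1.776555
  sinθ=0.187397, cosθ=0.982284
  F = (M+m)·ẍ + m·l·cosθ·θ̈ − m·l·sinθ·θ̇² = 1.895811 + 0.075296 − 0.005149 = 1.965958
step 1→2:
  ẍ = (ẋ'−ẋ)/dt = (1.031652891−0.906946574)/0.020649 = 6.039339
  θ̈ = (θ̇'−θ̇)/dt = (0.657721571−0.834707455)/0.020649 = -8.571160
  sinθ=0.203558, cosθ=0.979063
  F = (M+m)·ẍ + m·l·cosθ·θ̈ − m·l·sinθ·θ̇² = 10.954166 + -0.362083 − 0.006119 = 10.585963
step 2→3:
  ẍ = (ẋ'−ẋ)/dt = (1.058711509−1.031652891)/0.020649 = 1.310408
  θ̈ = (θ̇'−θ̇)/dt = (0.697672581−0.657721571)/0.020649 = 1.934767
  sinθ=0.220402, cosθ=0.975409
  F = (M+m)·ẍ + m·l·cosθ·θ̈ − m·l·sinθ·θ̇² = 2.376821 + 0.081428 − 0.004114 = 2.454135
step 3→4:
  ẍ = (ẋ'−ẋ)/dt = (1.056413813−1.058711509)/0.020649 = -0.111274
  θ̈ = (θ̇'−θ̇)/dt = (0.806146179−0.697672581)/0.020649 = 5.253213
  sinθ=0.233628, cosθ=0.972326
  F = (M+m)·ẍ + m·l·cosθ·θ̈ − m·l·sinθ·θ̇² = -0.201829 + 0.220392 − 0.004907 = 0.013656
step 4→5:
  ẍ = (ẋ'−ẋ)/dt = (1.120083508−1.056413813)/0.020649 = 3.083428
  θ̈ = (θ̇'−θ̇)/dt = (0.780911490−0.806146179)/0.020649 = -1.222078
  sinθ=0.247611, cosθ=0.968860
  F = (M+m)·ẍ + m·l·cosθ·θ̈ − m·l·sinθ·θ̇² = 5.592727 + -0.051088 − 0.006943 = 5.534696
step 5→6:
  ẍ = (ẋ'−ẋ)/dt = (1.151616723−1.120083508)/0.020649 = 1.527106
  θ̈ = (θ̇'−θ̇)/dt = (0.831254145−0.780911490)/0.020649 = 2.438019
  sinθ=0.263704, cosθ=0.964604
  F = (M+m)·ẍ + m·l·cosθ·θ̈ − m·l·sinθ·θ̇² = 2.769868 + 0.101472 − 0.006939 = 2.864401
step 6→7:
  ẍ = (ẋ'−ẋ)/dt = (0.974708829−1.151616723)/0.020649 = -8.567383
  θ̈ = (θ̇'−θ̇)/dt = (1.326861105−0.831254145)/0.020649 = 24.001499
  sinθ=0.279223, cosθ=0.960226
  F = (M+m)·ẍ + m·l·cosθ·θ̈ − m·l·sinθ·θ̇² = -15.539537 + 0.994421 − 0.008325 = -14.553441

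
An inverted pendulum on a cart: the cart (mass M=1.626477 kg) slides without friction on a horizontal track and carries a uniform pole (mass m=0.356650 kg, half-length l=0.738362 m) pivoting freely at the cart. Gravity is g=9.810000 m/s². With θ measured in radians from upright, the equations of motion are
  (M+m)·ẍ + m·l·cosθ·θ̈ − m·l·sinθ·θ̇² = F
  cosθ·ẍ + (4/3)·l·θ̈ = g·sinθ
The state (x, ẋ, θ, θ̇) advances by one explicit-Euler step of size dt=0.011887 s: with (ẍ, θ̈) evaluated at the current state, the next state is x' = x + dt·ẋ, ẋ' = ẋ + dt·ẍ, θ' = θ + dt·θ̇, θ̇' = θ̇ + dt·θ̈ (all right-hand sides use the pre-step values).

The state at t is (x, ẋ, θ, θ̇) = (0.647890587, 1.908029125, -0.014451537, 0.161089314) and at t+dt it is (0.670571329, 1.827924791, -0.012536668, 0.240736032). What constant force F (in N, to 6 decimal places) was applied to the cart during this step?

ẍ = (ẋ'−ẋ)/dt = (1.827924791−1.908029125)/0.011887 = -6.738818
θ̈ = (θ̇'−θ̇)/dt = (0.240736032−0.161089314)/0.011887 = 6.700321
sinθ=-0.014451, cosθ=0.999896
F = (M+m)·ẍ + m·l·cosθ·θ̈ − m·l·sinθ·θ̇² = -13.363933 + 1.764257 − -0.000099 = -11.599577

F = -11.599577 N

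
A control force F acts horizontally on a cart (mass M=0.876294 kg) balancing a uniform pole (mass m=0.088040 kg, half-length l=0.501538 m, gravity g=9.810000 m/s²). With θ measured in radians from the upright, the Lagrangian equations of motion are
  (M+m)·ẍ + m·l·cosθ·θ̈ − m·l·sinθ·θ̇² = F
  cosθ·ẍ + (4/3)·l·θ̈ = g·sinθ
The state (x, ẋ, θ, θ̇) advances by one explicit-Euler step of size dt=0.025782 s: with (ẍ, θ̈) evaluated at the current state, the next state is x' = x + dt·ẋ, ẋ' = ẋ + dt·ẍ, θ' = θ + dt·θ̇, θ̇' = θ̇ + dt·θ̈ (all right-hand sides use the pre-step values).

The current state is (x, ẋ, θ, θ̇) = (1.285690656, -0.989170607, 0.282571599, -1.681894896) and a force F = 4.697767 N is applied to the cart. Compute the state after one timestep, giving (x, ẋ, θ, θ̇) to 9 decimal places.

sinθ=0.278826181, cosθ=0.960341585
temp = (F + m·l·θ̇²·sinθ)/(M+m) = (4.697767 + 0.034826925)/0.964334 = 4.907629437
θ̈ = (g·sinθ − cosθ·temp)/(l·(4/3 − m·cos²θ/(M+m))) = -3.156826379
ẍ = temp − m·l·θ̈·cosθ/(M+m) = 5.046443297
Euler: x'=1.285690656+0.025782·-0.989170607=1.260187859, ẋ'=-0.989170607+0.025782·5.046443297=-0.859063206
       θ'=0.282571599+0.025782·-1.681894896=0.239208985, θ̇'=-1.681894896+0.025782·-3.156826379=-1.763284194

(1.260187859, -0.859063206, 0.239208985, -1.763284194)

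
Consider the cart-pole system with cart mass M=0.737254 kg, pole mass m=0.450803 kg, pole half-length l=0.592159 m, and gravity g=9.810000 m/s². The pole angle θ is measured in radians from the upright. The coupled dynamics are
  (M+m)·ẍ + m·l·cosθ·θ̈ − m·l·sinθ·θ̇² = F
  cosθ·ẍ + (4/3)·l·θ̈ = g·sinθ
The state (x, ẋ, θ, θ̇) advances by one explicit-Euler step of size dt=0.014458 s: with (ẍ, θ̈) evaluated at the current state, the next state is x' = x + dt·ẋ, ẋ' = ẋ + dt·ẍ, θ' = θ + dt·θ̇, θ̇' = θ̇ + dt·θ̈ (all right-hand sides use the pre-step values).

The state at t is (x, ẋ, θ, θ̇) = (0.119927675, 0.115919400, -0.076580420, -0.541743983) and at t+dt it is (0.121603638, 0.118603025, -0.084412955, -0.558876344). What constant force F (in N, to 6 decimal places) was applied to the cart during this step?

F = -0.088883 N

ẍ = (ẋ'−ẋ)/dt = (0.118603025−0.115919400)/0.014458 = 0.185615
θ̈ = (θ̇'−θ̇)/dt = (-0.558876344−-0.541743983)/0.014458 = -1.184974
sinθ=-0.076506, cosθ=0.997069
F = (M+m)·ẍ + m·l·cosθ·θ̈ − m·l·sinθ·θ̇² = 0.220521 + -0.315398 − -0.005994 = -0.088883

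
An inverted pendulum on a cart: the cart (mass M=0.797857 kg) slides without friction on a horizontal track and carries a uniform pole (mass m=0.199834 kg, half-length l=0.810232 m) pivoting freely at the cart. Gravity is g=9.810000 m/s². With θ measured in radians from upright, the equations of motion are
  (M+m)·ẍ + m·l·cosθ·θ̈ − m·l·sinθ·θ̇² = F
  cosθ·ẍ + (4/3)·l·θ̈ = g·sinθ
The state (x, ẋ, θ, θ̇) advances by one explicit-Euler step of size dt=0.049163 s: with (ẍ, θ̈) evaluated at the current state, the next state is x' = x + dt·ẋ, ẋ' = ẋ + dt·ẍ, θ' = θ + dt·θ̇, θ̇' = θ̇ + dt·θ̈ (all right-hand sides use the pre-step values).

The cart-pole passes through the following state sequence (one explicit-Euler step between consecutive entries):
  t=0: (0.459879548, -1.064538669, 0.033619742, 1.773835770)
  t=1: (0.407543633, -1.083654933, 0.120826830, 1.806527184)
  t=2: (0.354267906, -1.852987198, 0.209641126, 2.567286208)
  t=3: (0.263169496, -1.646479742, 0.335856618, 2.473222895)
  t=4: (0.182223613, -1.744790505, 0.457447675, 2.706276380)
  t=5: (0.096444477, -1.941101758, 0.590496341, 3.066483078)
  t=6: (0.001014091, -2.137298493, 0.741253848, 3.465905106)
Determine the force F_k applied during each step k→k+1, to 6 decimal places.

step 0→1:
  ẍ = (ẋ'−ẋ)/dt = (-1.083654933−-1.064538669)/0.049163 = -0.388834
  θ̈ = (θ̇'−θ̇)/dt = (1.806527184−1.773835770)/0.049163 = 0.664960
  sinθ=0.033613, cosθ=0.999435
  F = (M+m)·ẍ + m·l·cosθ·θ̈ − m·l·sinθ·θ̇² = -0.387937 + 0.107604 − 0.017125 = -0.297457
step 1→2:
  ẍ = (ẋ'−ẋ)/dt = (-1.852987198−-1.083654933)/0.049163 = -15.648603
  θ̈ = (θ̇'−θ̇)/dt = (2.567286208−1.806527184)/0.049163 = 15.474219
  sinθ=0.120533, cosθ=0.992709
  F = (M+m)·ẍ + m·l·cosθ·θ̈ − m·l·sinθ·θ̇² = -15.612470 + 2.487194 − 0.063690 = -13.188967
step 2→3:
  ẍ = (ẋ'−ẋ)/dt = (-1.646479742−-1.852987198)/0.049163 = 4.200465
  θ̈ = (θ̇'−θ̇)/dt = (2.473222895−2.567286208)/0.049163 = -1.913295
  sinθ=0.208109, cosθ=0.978106
  F = (M+m)·ẍ + m·l·cosθ·θ̈ − m·l·sinθ·θ̇² = 4.190766 + -0.303003 − 0.222084 = 3.665679
step 3→4:
  ẍ = (ẋ'−ẋ)/dt = (-1.744790505−-1.646479742)/0.049163 = -1.999690
  θ̈ = (θ̇'−θ̇)/dt = (2.706276380−2.473222895)/0.049163 = 4.740424
  sinθ=0.329578, cosθ=0.944128
  F = (M+m)·ẍ + m·l·cosθ·θ̈ − m·l·sinθ·θ̇² = -1.995073 + 0.724648 − 0.326410 = -1.596835
step 4→5:
  ẍ = (ẋ'−ẋ)/dt = (-1.941101758−-1.744790505)/0.049163 = -3.993069
  θ̈ = (θ̇'−θ̇)/dt = (3.066483078−2.706276380)/0.049163 = 7.326784
  sinθ=0.441660, cosθ=0.897183
  F = (M+m)·ẍ + m·l·cosθ·θ̈ − m·l·sinθ·θ̇² = -3.983849 + 1.064322 − 0.523734 = -3.443261
step 5→6:
  ẍ = (ẋ'−ẋ)/dt = (-2.137298493−-1.941101758)/0.049163 = -3.990740
  θ̈ = (θ̇'−θ̇)/dt = (3.465905106−3.066483078)/0.049163 = 8.124444
  sinθ=0.556773, cosθ=0.830664
  F = (M+m)·ẍ + m·l·cosθ·θ̈ − m·l·sinθ·θ̇² = -3.981525 + 1.092693 − 0.847693 = -3.736525

F_0 = -0.297457 N
F_1 = -13.188967 N
F_2 = 3.665679 N
F_3 = -1.596835 N
F_4 = -3.443261 N
F_5 = -3.736525 N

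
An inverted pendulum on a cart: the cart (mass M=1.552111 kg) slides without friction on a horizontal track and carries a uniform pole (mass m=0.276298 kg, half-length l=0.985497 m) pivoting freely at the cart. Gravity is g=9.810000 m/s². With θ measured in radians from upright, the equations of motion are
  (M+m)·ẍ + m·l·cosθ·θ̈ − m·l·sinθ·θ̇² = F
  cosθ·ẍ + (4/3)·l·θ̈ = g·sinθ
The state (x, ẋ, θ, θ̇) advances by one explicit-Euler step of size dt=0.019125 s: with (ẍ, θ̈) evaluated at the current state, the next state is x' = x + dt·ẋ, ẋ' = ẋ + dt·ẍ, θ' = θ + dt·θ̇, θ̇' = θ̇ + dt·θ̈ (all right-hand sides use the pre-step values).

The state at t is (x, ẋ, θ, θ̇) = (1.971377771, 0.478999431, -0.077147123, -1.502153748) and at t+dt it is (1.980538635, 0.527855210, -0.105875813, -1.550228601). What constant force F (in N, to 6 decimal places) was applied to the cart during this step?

F = 4.035690 N

ẍ = (ẋ'−ẋ)/dt = (0.527855210−0.478999431)/0.019125 = 2.554551
θ̈ = (θ̇'−θ̇)/dt = (-1.550228601−-1.502153748)/0.019125 = -2.513718
sinθ=-0.077071, cosθ=0.997026
F = (M+m)·ẍ + m·l·cosθ·θ̈ − m·l·sinθ·θ̇² = 4.670763 + -0.682427 − -0.047353 = 4.035690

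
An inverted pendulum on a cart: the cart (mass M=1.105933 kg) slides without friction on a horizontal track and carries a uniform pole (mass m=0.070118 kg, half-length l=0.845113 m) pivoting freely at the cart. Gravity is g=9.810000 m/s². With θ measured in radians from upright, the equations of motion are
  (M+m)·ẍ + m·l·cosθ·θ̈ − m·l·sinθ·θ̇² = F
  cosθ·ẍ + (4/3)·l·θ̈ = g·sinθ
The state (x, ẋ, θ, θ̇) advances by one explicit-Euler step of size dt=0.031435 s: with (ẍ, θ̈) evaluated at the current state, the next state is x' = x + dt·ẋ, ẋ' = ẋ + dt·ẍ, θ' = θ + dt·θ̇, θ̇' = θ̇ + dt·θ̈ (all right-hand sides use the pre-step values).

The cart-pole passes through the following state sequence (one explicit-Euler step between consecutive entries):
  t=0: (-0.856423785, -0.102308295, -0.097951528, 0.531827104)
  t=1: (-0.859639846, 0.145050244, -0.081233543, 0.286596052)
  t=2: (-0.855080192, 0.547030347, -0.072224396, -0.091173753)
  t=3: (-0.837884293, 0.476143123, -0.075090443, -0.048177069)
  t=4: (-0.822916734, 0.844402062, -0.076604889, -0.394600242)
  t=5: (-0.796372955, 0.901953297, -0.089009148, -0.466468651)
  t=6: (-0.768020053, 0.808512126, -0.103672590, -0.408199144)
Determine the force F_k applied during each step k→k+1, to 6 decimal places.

F_0 = 8.795789 N
F_1 = 14.329556 N
F_2 = -2.571167 N
F_3 = 13.126173 N
F_4 = 2.018741 N
F_5 = -3.385281 N

step 0→1:
  ẍ = (ẋ'−ẋ)/dt = (0.145050244−-0.102308295)/0.031435 = 7.868889
  θ̈ = (θ̇'−θ̇)/dt = (0.286596052−0.531827104)/0.031435 = -7.801211
  sinθ=-0.097795, cosθ=0.995207
  F = (M+m)·ẍ + m·l·cosθ·θ̈ − m·l·sinθ·θ̇² = 9.254215 + -0.460065 − -0.001639 = 8.795789
step 1→2:
  ẍ = (ẋ'−ẋ)/dt = (0.547030347−0.145050244)/0.031435 = 12.787660
  θ̈ = (θ̇'−θ̇)/dt = (-0.091173753−0.286596052)/0.031435 = -12.017490
  sinθ=-0.081144, cosθ=0.996702
  F = (M+m)·ẍ + m·l·cosθ·θ̈ − m·l·sinθ·θ̇² = 15.038941 + -0.709780 − -0.000395 = 14.329556
step 2→3:
  ẍ = (ẋ'−ẋ)/dt = (0.476143123−0.547030347)/0.031435 = -2.255041
  θ̈ = (θ̇'−θ̇)/dt = (-0.048177069−-0.091173753)/0.031435 = 1.367797
  sinθ=-0.072162, cosθ=0.997393
  F = (M+m)·ẍ + m·l·cosθ·θ̈ − m·l·sinθ·θ̇² = -2.652044 + 0.080841 − -0.000036 = -2.571167
step 3→4:
  ẍ = (ẋ'−ẋ)/dt = (0.844402062−0.476143123)/0.031435 = 11.714934
  θ̈ = (θ̇'−θ̇)/dt = (-0.394600242−-0.048177069)/0.031435 = -11.020301
  sinθ=-0.075020, cosθ=0.997182
  F = (M+m)·ẍ + m·l·cosθ·θ̈ − m·l·sinθ·θ̇² = 13.777359 + -0.651197 − -0.000010 = 13.126173
step 4→5:
  ẍ = (ẋ'−ẋ)/dt = (0.901953297−0.844402062)/0.031435 = 1.830801
  θ̈ = (θ̇'−θ̇)/dt = (-0.466468651−-0.394600242)/0.031435 = -2.286254
  sinθ=-0.076530, cosθ=0.997067
  F = (M+m)·ẍ + m·l·cosθ·θ̈ − m·l·sinθ·θ̇² = 2.153116 + -0.135081 − -0.000706 = 2.018741
step 5→6:
  ẍ = (ẋ'−ẋ)/dt = (0.808512126−0.901953297)/0.031435 = -2.972520
  θ̈ = (θ̇'−θ̇)/dt = (-0.408199144−-0.466468651)/0.031435 = 1.853651
  sinθ=-0.088892, cosθ=0.996041
  F = (M+m)·ẍ + m·l·cosθ·θ̈ − m·l·sinθ·θ̇² = -3.495835 + 0.109408 − -0.001146 = -3.385281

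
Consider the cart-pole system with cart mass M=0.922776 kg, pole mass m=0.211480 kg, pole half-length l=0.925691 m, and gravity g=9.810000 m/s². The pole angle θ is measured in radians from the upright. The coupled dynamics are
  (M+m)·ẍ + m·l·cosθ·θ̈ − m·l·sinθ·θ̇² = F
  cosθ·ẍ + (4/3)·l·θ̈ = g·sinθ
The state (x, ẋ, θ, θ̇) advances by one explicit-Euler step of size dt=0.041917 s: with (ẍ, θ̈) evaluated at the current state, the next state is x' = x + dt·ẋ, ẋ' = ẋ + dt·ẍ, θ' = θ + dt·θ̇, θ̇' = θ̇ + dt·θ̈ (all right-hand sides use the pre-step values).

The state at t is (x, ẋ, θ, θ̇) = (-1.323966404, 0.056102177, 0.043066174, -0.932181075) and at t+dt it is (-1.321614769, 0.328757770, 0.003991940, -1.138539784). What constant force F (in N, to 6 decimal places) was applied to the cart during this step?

ẍ = (ẋ'−ẋ)/dt = (0.328757770−0.056102177)/0.041917 = 6.504654
θ̈ = (θ̇'−θ̇)/dt = (-1.138539784−-0.932181075)/0.041917 = -4.923031
sinθ=0.043053, cosθ=0.999073
F = (M+m)·ẍ + m·l·cosθ·θ̈ − m·l·sinθ·θ̇² = 7.377943 + -0.962864 − 0.007324 = 6.407755

F = 6.407755 N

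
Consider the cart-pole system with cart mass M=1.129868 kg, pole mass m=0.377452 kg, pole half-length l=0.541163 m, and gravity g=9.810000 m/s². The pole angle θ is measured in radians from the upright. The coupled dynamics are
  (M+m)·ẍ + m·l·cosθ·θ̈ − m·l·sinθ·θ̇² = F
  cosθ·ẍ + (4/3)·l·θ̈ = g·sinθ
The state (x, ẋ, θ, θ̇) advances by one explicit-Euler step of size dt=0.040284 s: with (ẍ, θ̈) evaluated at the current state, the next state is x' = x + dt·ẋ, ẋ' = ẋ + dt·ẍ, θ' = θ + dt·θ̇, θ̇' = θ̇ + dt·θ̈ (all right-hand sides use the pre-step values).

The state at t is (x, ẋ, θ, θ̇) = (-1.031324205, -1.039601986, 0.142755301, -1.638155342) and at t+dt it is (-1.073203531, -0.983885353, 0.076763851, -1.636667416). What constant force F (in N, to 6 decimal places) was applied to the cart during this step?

F = 2.014250 N

ẍ = (ẋ'−ẋ)/dt = (-0.983885353−-1.039601986)/0.040284 = 1.383096
θ̈ = (θ̇'−θ̇)/dt = (-1.636667416−-1.638155342)/0.040284 = 0.036936
sinθ=0.142271, cosθ=0.989828
F = (M+m)·ẍ + m·l·cosθ·θ̈ − m·l·sinθ·θ̇² = 2.084768 + 0.007468 − 0.077986 = 2.014250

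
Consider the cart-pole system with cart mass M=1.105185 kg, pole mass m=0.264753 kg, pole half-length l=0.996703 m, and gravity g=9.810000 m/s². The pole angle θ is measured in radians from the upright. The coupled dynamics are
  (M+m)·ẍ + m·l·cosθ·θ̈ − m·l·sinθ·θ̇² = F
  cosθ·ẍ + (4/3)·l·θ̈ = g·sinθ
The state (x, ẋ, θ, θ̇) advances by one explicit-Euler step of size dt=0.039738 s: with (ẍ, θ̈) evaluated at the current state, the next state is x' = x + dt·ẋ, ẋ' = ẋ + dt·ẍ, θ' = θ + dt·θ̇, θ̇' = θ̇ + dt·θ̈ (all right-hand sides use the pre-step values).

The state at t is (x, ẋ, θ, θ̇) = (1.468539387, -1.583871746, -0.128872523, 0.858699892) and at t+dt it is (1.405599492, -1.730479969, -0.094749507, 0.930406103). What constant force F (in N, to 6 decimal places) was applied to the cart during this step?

F = -4.556987 N

ẍ = (ẋ'−ẋ)/dt = (-1.730479969−-1.583871746)/0.039738 = -3.689371
θ̈ = (θ̇'−θ̇)/dt = (0.930406103−0.858699892)/0.039738 = 1.804475
sinθ=-0.128516, cosθ=0.991707
F = (M+m)·ẍ + m·l·cosθ·θ̈ − m·l·sinθ·θ̇² = -5.054209 + 0.472216 − -0.025006 = -4.556987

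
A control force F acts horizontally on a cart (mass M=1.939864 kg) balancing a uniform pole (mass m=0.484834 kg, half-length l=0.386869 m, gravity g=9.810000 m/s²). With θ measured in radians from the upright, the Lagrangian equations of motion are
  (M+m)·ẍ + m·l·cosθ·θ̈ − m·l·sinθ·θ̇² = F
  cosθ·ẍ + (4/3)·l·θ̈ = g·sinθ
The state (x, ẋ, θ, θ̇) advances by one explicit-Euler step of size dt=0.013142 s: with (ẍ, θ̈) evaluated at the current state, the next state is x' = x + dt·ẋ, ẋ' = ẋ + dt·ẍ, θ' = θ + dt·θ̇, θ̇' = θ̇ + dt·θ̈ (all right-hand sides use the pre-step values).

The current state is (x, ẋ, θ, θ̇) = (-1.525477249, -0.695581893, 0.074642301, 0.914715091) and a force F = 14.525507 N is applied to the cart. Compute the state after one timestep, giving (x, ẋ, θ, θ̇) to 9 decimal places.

sinθ=0.074573009, cosθ=0.997215557
temp = (F + m·l·θ̇²·sinθ)/(M+m) = (14.525507 + 0.011703354)/2.424698 = 5.995472572
θ̈ = (g·sinθ − cosθ·temp)/(l·(4/3 − m·cos²θ/(M+m))) = -11.955421147
ẍ = temp − m·l·θ̈·cosθ/(M+m) = 6.917732351
Euler: x'=-1.525477249+0.013142·-0.695581893=-1.534618586, ẋ'=-0.695581893+0.013142·6.917732351=-0.604669054
       θ'=0.074642301+0.013142·0.914715091=0.086663487, θ̇'=0.914715091+0.013142·-11.955421147=0.757596946

(-1.534618586, -0.604669054, 0.086663487, 0.757596946)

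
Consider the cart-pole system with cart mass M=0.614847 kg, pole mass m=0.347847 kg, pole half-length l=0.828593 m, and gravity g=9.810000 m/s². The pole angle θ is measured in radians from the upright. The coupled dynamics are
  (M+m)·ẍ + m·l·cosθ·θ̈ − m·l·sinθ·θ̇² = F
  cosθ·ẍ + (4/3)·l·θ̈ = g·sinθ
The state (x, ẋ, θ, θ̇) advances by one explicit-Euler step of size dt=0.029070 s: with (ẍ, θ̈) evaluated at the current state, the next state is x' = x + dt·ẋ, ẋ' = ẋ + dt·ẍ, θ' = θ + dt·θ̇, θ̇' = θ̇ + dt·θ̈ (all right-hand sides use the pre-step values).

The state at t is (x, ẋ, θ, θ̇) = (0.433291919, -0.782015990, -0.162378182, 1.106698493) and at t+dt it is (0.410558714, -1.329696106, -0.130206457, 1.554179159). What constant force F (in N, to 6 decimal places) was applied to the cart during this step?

F = -13.701804 N

ẍ = (ẋ'−ẋ)/dt = (-1.329696106−-0.782015990)/0.029070 = -18.840045
θ̈ = (θ̇'−θ̇)/dt = (1.554179159−1.106698493)/0.029070 = 15.393212
sinθ=-0.161666, cosθ=0.986846
F = (M+m)·ẍ + m·l·cosθ·θ̈ − m·l·sinθ·θ̇² = -18.137199 + 4.378325 − -0.057070 = -13.701804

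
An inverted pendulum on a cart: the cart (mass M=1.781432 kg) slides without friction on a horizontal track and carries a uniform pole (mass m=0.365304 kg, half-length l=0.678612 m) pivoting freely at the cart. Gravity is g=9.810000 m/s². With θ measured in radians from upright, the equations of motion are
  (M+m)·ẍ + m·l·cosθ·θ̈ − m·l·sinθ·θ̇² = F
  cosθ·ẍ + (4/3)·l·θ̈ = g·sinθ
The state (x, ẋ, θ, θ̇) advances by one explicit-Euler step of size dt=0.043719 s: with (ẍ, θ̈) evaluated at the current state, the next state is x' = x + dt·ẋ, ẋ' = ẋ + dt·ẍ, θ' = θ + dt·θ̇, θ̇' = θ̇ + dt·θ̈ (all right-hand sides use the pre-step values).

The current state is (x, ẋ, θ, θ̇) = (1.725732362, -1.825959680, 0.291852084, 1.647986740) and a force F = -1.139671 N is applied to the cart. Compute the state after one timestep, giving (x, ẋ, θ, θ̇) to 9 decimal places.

sinθ=0.287726482, cosθ=0.957712625
temp = (F + m·l·θ̇²·sinθ)/(M+m) = (-1.139671 + 0.193714988)/2.146736 = -0.440648506
θ̈ = (g·sinθ − cosθ·temp)/(l·(4/3 − m·cos²θ/(M+m))) = 4.061356293
ẍ = temp − m·l·θ̈·cosθ/(M+m) = -0.889811147
Euler: x'=1.725732362+0.043719·-1.825959680=1.645903231, ẋ'=-1.825959680+0.043719·-0.889811147=-1.864861334
       θ'=0.291852084+0.043719·1.647986740=0.363900416, θ̇'=1.647986740+0.043719·4.061356293=1.825545176

(1.645903231, -1.864861334, 0.363900416, 1.825545176)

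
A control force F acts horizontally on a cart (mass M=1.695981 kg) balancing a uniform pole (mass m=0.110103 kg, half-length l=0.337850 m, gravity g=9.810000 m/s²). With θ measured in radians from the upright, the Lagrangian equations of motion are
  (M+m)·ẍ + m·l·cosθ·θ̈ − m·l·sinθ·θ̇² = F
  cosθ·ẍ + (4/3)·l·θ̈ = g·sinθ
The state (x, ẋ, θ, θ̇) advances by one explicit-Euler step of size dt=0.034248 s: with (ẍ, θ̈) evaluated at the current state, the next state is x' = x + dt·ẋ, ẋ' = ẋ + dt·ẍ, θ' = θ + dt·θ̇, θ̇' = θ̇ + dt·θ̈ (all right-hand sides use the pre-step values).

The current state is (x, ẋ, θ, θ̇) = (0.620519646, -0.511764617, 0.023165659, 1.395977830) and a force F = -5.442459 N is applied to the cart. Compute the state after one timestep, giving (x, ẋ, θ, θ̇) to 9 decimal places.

sinθ=0.023163587, cosθ=0.999731688
temp = (F + m·l·θ̇²·sinθ)/(M+m) = (-5.442459 + 0.001679136)/1.806084 = -3.012473320
θ̈ = (g·sinθ − cosθ·temp)/(l·(4/3 − m·cos²θ/(M+m))) = 7.534399575
ẍ = temp − m·l·θ̈·cosθ/(M+m) = -3.167610980
Euler: x'=0.620519646+0.034248·-0.511764617=0.602992731, ẋ'=-0.511764617+0.034248·-3.167610980=-0.620248958
       θ'=0.023165659+0.034248·1.395977830=0.070975108, θ̇'=1.395977830+0.034248·7.534399575=1.654015947

(0.602992731, -0.620248958, 0.070975108, 1.654015947)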